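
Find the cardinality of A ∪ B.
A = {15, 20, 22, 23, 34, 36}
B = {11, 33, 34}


Set A = {15, 20, 22, 23, 34, 36}, |A| = 6
Set B = {11, 33, 34}, |B| = 3
A ∩ B = {34}, |A ∩ B| = 1
|A ∪ B| = |A| + |B| - |A ∩ B| = 6 + 3 - 1 = 8

8


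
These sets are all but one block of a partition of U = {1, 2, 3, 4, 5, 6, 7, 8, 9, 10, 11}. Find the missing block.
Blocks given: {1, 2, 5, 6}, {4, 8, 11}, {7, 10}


U = {1, 2, 3, 4, 5, 6, 7, 8, 9, 10, 11}
Shown blocks: {1, 2, 5, 6}, {4, 8, 11}, {7, 10}
A partition's blocks are pairwise disjoint and cover U, so the missing block = U \ (union of shown blocks).
Union of shown blocks: {1, 2, 4, 5, 6, 7, 8, 10, 11}
Missing block = U \ (union) = {3, 9}

{3, 9}


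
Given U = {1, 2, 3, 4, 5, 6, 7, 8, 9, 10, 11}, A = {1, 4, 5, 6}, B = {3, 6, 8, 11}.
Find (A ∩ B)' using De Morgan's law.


U = {1, 2, 3, 4, 5, 6, 7, 8, 9, 10, 11}
A = {1, 4, 5, 6}, B = {3, 6, 8, 11}
A ∩ B = {6}
(A ∩ B)' = U \ (A ∩ B) = {1, 2, 3, 4, 5, 7, 8, 9, 10, 11}
Verification via A' ∪ B': A' = {2, 3, 7, 8, 9, 10, 11}, B' = {1, 2, 4, 5, 7, 9, 10}
A' ∪ B' = {1, 2, 3, 4, 5, 7, 8, 9, 10, 11} ✓

{1, 2, 3, 4, 5, 7, 8, 9, 10, 11}


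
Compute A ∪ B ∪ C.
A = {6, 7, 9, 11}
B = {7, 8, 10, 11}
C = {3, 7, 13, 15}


Set A = {6, 7, 9, 11}
Set B = {7, 8, 10, 11}
Set C = {3, 7, 13, 15}
First, A ∪ B = {6, 7, 8, 9, 10, 11}
Then, (A ∪ B) ∪ C = {3, 6, 7, 8, 9, 10, 11, 13, 15}

{3, 6, 7, 8, 9, 10, 11, 13, 15}


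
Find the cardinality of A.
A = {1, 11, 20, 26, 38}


Set A = {1, 11, 20, 26, 38}
Listing elements: 1, 11, 20, 26, 38
Counting: 5 elements
|A| = 5

5


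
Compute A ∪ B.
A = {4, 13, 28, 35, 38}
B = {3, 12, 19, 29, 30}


Set A = {4, 13, 28, 35, 38}
Set B = {3, 12, 19, 29, 30}
A ∪ B includes all elements in either set.
Elements from A: {4, 13, 28, 35, 38}
Elements from B not already included: {3, 12, 19, 29, 30}
A ∪ B = {3, 4, 12, 13, 19, 28, 29, 30, 35, 38}

{3, 4, 12, 13, 19, 28, 29, 30, 35, 38}


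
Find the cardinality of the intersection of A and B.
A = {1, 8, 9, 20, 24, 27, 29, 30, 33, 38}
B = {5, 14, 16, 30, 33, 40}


Set A = {1, 8, 9, 20, 24, 27, 29, 30, 33, 38}
Set B = {5, 14, 16, 30, 33, 40}
A ∩ B = {30, 33}
|A ∩ B| = 2

2


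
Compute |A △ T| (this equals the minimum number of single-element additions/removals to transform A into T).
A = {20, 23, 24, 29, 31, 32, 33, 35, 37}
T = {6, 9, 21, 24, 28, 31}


Set A = {20, 23, 24, 29, 31, 32, 33, 35, 37}
Set T = {6, 9, 21, 24, 28, 31}
Elements to remove from A (in A, not in T): {20, 23, 29, 32, 33, 35, 37} → 7 removals
Elements to add to A (in T, not in A): {6, 9, 21, 28} → 4 additions
Total edits = 7 + 4 = 11

11


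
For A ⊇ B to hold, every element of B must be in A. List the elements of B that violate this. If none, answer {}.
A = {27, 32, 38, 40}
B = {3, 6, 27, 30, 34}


Set A = {27, 32, 38, 40}
Set B = {3, 6, 27, 30, 34}
Check each element of B against A:
3 ∉ A (include), 6 ∉ A (include), 27 ∈ A, 30 ∉ A (include), 34 ∉ A (include)
Elements of B not in A: {3, 6, 30, 34}

{3, 6, 30, 34}


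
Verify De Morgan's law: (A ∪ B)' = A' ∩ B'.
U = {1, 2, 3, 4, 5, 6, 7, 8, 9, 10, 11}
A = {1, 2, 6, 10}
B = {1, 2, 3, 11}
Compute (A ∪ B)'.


U = {1, 2, 3, 4, 5, 6, 7, 8, 9, 10, 11}
A = {1, 2, 6, 10}, B = {1, 2, 3, 11}
A ∪ B = {1, 2, 3, 6, 10, 11}
(A ∪ B)' = U \ (A ∪ B) = {4, 5, 7, 8, 9}
Verification via A' ∩ B': A' = {3, 4, 5, 7, 8, 9, 11}, B' = {4, 5, 6, 7, 8, 9, 10}
A' ∩ B' = {4, 5, 7, 8, 9} ✓

{4, 5, 7, 8, 9}


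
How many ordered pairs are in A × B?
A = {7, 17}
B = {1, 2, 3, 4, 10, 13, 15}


Set A = {7, 17} has 2 elements.
Set B = {1, 2, 3, 4, 10, 13, 15} has 7 elements.
|A × B| = |A| × |B| = 2 × 7 = 14

14


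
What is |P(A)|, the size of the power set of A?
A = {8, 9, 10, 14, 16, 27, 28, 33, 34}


Set A = {8, 9, 10, 14, 16, 27, 28, 33, 34}
|A| = 9
The power set P(A) contains all subsets of A.
|P(A)| = 2^|A| = 2^9 = 512

512


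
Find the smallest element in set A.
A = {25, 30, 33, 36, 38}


Set A = {25, 30, 33, 36, 38}
Elements in ascending order: 25, 30, 33, 36, 38
The smallest element is 25.

25


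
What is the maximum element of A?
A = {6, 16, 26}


Set A = {6, 16, 26}
Elements in ascending order: 6, 16, 26
The largest element is 26.

26


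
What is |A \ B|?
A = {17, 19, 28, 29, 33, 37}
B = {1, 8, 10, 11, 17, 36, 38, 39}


Set A = {17, 19, 28, 29, 33, 37}
Set B = {1, 8, 10, 11, 17, 36, 38, 39}
A \ B = {19, 28, 29, 33, 37}
|A \ B| = 5

5


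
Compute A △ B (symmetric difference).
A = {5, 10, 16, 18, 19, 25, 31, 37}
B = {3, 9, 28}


Set A = {5, 10, 16, 18, 19, 25, 31, 37}
Set B = {3, 9, 28}
A △ B = (A \ B) ∪ (B \ A)
Elements in A but not B: {5, 10, 16, 18, 19, 25, 31, 37}
Elements in B but not A: {3, 9, 28}
A △ B = {3, 5, 9, 10, 16, 18, 19, 25, 28, 31, 37}

{3, 5, 9, 10, 16, 18, 19, 25, 28, 31, 37}


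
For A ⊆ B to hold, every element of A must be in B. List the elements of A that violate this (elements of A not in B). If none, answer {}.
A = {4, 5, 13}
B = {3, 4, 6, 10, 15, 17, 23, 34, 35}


Set A = {4, 5, 13}
Set B = {3, 4, 6, 10, 15, 17, 23, 34, 35}
Check each element of A against B:
4 ∈ B, 5 ∉ B (include), 13 ∉ B (include)
Elements of A not in B: {5, 13}

{5, 13}


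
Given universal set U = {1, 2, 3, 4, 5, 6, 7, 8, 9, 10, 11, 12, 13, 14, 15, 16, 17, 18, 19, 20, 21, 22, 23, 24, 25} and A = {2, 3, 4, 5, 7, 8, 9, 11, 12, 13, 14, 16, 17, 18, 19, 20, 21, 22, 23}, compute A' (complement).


Universal set U = {1, 2, 3, 4, 5, 6, 7, 8, 9, 10, 11, 12, 13, 14, 15, 16, 17, 18, 19, 20, 21, 22, 23, 24, 25}
Set A = {2, 3, 4, 5, 7, 8, 9, 11, 12, 13, 14, 16, 17, 18, 19, 20, 21, 22, 23}
A' = U \ A = elements in U but not in A
Checking each element of U:
1 (not in A, include), 2 (in A, exclude), 3 (in A, exclude), 4 (in A, exclude), 5 (in A, exclude), 6 (not in A, include), 7 (in A, exclude), 8 (in A, exclude), 9 (in A, exclude), 10 (not in A, include), 11 (in A, exclude), 12 (in A, exclude), 13 (in A, exclude), 14 (in A, exclude), 15 (not in A, include), 16 (in A, exclude), 17 (in A, exclude), 18 (in A, exclude), 19 (in A, exclude), 20 (in A, exclude), 21 (in A, exclude), 22 (in A, exclude), 23 (in A, exclude), 24 (not in A, include), 25 (not in A, include)
A' = {1, 6, 10, 15, 24, 25}

{1, 6, 10, 15, 24, 25}


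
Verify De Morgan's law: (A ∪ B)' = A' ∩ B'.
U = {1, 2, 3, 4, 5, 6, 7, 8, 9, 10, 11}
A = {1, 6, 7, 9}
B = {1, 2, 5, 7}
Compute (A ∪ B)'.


U = {1, 2, 3, 4, 5, 6, 7, 8, 9, 10, 11}
A = {1, 6, 7, 9}, B = {1, 2, 5, 7}
A ∪ B = {1, 2, 5, 6, 7, 9}
(A ∪ B)' = U \ (A ∪ B) = {3, 4, 8, 10, 11}
Verification via A' ∩ B': A' = {2, 3, 4, 5, 8, 10, 11}, B' = {3, 4, 6, 8, 9, 10, 11}
A' ∩ B' = {3, 4, 8, 10, 11} ✓

{3, 4, 8, 10, 11}


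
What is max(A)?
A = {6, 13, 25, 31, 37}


Set A = {6, 13, 25, 31, 37}
Elements in ascending order: 6, 13, 25, 31, 37
The largest element is 37.

37


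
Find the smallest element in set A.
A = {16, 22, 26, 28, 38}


Set A = {16, 22, 26, 28, 38}
Elements in ascending order: 16, 22, 26, 28, 38
The smallest element is 16.

16


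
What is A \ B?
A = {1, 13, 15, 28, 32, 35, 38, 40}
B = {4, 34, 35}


Set A = {1, 13, 15, 28, 32, 35, 38, 40}
Set B = {4, 34, 35}
A \ B includes elements in A that are not in B.
Check each element of A:
1 (not in B, keep), 13 (not in B, keep), 15 (not in B, keep), 28 (not in B, keep), 32 (not in B, keep), 35 (in B, remove), 38 (not in B, keep), 40 (not in B, keep)
A \ B = {1, 13, 15, 28, 32, 38, 40}

{1, 13, 15, 28, 32, 38, 40}


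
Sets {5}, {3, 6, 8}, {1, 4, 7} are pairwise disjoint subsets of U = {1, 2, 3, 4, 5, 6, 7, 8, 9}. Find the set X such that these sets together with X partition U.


U = {1, 2, 3, 4, 5, 6, 7, 8, 9}
Shown blocks: {5}, {3, 6, 8}, {1, 4, 7}
A partition's blocks are pairwise disjoint and cover U, so the missing block = U \ (union of shown blocks).
Union of shown blocks: {1, 3, 4, 5, 6, 7, 8}
Missing block = U \ (union) = {2, 9}

{2, 9}


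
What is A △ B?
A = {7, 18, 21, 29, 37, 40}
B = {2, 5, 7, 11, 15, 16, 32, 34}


Set A = {7, 18, 21, 29, 37, 40}
Set B = {2, 5, 7, 11, 15, 16, 32, 34}
A △ B = (A \ B) ∪ (B \ A)
Elements in A but not B: {18, 21, 29, 37, 40}
Elements in B but not A: {2, 5, 11, 15, 16, 32, 34}
A △ B = {2, 5, 11, 15, 16, 18, 21, 29, 32, 34, 37, 40}

{2, 5, 11, 15, 16, 18, 21, 29, 32, 34, 37, 40}


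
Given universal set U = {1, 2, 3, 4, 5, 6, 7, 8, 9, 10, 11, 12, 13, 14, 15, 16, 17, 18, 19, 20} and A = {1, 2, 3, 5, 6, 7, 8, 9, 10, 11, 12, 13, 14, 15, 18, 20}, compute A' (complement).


Universal set U = {1, 2, 3, 4, 5, 6, 7, 8, 9, 10, 11, 12, 13, 14, 15, 16, 17, 18, 19, 20}
Set A = {1, 2, 3, 5, 6, 7, 8, 9, 10, 11, 12, 13, 14, 15, 18, 20}
A' = U \ A = elements in U but not in A
Checking each element of U:
1 (in A, exclude), 2 (in A, exclude), 3 (in A, exclude), 4 (not in A, include), 5 (in A, exclude), 6 (in A, exclude), 7 (in A, exclude), 8 (in A, exclude), 9 (in A, exclude), 10 (in A, exclude), 11 (in A, exclude), 12 (in A, exclude), 13 (in A, exclude), 14 (in A, exclude), 15 (in A, exclude), 16 (not in A, include), 17 (not in A, include), 18 (in A, exclude), 19 (not in A, include), 20 (in A, exclude)
A' = {4, 16, 17, 19}

{4, 16, 17, 19}


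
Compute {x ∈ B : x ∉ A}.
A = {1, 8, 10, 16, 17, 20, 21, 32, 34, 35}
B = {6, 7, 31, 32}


Set A = {1, 8, 10, 16, 17, 20, 21, 32, 34, 35}
Set B = {6, 7, 31, 32}
Check each element of B against A:
6 ∉ A (include), 7 ∉ A (include), 31 ∉ A (include), 32 ∈ A
Elements of B not in A: {6, 7, 31}

{6, 7, 31}


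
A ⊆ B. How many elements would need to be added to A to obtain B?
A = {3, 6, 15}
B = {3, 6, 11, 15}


Set A = {3, 6, 15}, |A| = 3
Set B = {3, 6, 11, 15}, |B| = 4
Since A ⊆ B: B \ A = {11}
|B| - |A| = 4 - 3 = 1

1


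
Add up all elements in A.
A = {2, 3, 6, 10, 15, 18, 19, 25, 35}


Set A = {2, 3, 6, 10, 15, 18, 19, 25, 35}
Sum = 2 + 3 + 6 + 10 + 15 + 18 + 19 + 25 + 35 = 133

133


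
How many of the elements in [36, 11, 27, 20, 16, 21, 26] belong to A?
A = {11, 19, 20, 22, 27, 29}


Set A = {11, 19, 20, 22, 27, 29}
Candidates: [36, 11, 27, 20, 16, 21, 26]
Check each candidate:
36 ∉ A, 11 ∈ A, 27 ∈ A, 20 ∈ A, 16 ∉ A, 21 ∉ A, 26 ∉ A
Count of candidates in A: 3

3


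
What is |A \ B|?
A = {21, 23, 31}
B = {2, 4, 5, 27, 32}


Set A = {21, 23, 31}
Set B = {2, 4, 5, 27, 32}
A \ B = {21, 23, 31}
|A \ B| = 3

3


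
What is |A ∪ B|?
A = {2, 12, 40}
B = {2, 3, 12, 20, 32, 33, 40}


Set A = {2, 12, 40}, |A| = 3
Set B = {2, 3, 12, 20, 32, 33, 40}, |B| = 7
A ∩ B = {2, 12, 40}, |A ∩ B| = 3
|A ∪ B| = |A| + |B| - |A ∩ B| = 3 + 7 - 3 = 7

7


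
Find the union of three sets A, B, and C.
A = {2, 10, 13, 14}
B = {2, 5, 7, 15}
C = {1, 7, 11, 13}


Set A = {2, 10, 13, 14}
Set B = {2, 5, 7, 15}
Set C = {1, 7, 11, 13}
First, A ∪ B = {2, 5, 7, 10, 13, 14, 15}
Then, (A ∪ B) ∪ C = {1, 2, 5, 7, 10, 11, 13, 14, 15}

{1, 2, 5, 7, 10, 11, 13, 14, 15}


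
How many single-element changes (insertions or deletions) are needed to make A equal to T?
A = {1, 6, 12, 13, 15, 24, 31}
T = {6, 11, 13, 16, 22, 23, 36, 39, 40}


Set A = {1, 6, 12, 13, 15, 24, 31}
Set T = {6, 11, 13, 16, 22, 23, 36, 39, 40}
Elements to remove from A (in A, not in T): {1, 12, 15, 24, 31} → 5 removals
Elements to add to A (in T, not in A): {11, 16, 22, 23, 36, 39, 40} → 7 additions
Total edits = 5 + 7 = 12

12


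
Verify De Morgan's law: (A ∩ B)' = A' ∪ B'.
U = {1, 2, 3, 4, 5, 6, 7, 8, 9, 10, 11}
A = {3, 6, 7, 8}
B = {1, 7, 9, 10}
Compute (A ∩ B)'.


U = {1, 2, 3, 4, 5, 6, 7, 8, 9, 10, 11}
A = {3, 6, 7, 8}, B = {1, 7, 9, 10}
A ∩ B = {7}
(A ∩ B)' = U \ (A ∩ B) = {1, 2, 3, 4, 5, 6, 8, 9, 10, 11}
Verification via A' ∪ B': A' = {1, 2, 4, 5, 9, 10, 11}, B' = {2, 3, 4, 5, 6, 8, 11}
A' ∪ B' = {1, 2, 3, 4, 5, 6, 8, 9, 10, 11} ✓

{1, 2, 3, 4, 5, 6, 8, 9, 10, 11}


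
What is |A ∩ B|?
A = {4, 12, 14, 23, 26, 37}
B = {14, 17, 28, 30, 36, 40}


Set A = {4, 12, 14, 23, 26, 37}
Set B = {14, 17, 28, 30, 36, 40}
A ∩ B = {14}
|A ∩ B| = 1

1


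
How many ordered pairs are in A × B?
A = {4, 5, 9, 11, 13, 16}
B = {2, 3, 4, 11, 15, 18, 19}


Set A = {4, 5, 9, 11, 13, 16} has 6 elements.
Set B = {2, 3, 4, 11, 15, 18, 19} has 7 elements.
|A × B| = |A| × |B| = 6 × 7 = 42

42


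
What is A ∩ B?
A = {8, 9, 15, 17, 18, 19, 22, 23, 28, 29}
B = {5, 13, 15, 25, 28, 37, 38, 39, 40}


Set A = {8, 9, 15, 17, 18, 19, 22, 23, 28, 29}
Set B = {5, 13, 15, 25, 28, 37, 38, 39, 40}
A ∩ B includes only elements in both sets.
Check each element of A against B:
8 ✗, 9 ✗, 15 ✓, 17 ✗, 18 ✗, 19 ✗, 22 ✗, 23 ✗, 28 ✓, 29 ✗
A ∩ B = {15, 28}

{15, 28}


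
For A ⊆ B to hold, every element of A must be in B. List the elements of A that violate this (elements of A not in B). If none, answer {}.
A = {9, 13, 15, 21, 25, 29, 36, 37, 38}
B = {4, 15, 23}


Set A = {9, 13, 15, 21, 25, 29, 36, 37, 38}
Set B = {4, 15, 23}
Check each element of A against B:
9 ∉ B (include), 13 ∉ B (include), 15 ∈ B, 21 ∉ B (include), 25 ∉ B (include), 29 ∉ B (include), 36 ∉ B (include), 37 ∉ B (include), 38 ∉ B (include)
Elements of A not in B: {9, 13, 21, 25, 29, 36, 37, 38}

{9, 13, 21, 25, 29, 36, 37, 38}


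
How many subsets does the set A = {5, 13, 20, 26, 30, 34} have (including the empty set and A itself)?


Set A = {5, 13, 20, 26, 30, 34}
|A| = 6
The power set P(A) contains all subsets of A.
|P(A)| = 2^|A| = 2^6 = 64

64


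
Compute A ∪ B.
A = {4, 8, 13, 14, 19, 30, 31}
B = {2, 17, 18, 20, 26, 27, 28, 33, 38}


Set A = {4, 8, 13, 14, 19, 30, 31}
Set B = {2, 17, 18, 20, 26, 27, 28, 33, 38}
A ∪ B includes all elements in either set.
Elements from A: {4, 8, 13, 14, 19, 30, 31}
Elements from B not already included: {2, 17, 18, 20, 26, 27, 28, 33, 38}
A ∪ B = {2, 4, 8, 13, 14, 17, 18, 19, 20, 26, 27, 28, 30, 31, 33, 38}

{2, 4, 8, 13, 14, 17, 18, 19, 20, 26, 27, 28, 30, 31, 33, 38}


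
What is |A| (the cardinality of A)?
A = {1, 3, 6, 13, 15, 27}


Set A = {1, 3, 6, 13, 15, 27}
Listing elements: 1, 3, 6, 13, 15, 27
Counting: 6 elements
|A| = 6

6


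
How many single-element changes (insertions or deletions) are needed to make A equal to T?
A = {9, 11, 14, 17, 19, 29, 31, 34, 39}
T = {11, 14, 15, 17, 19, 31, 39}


Set A = {9, 11, 14, 17, 19, 29, 31, 34, 39}
Set T = {11, 14, 15, 17, 19, 31, 39}
Elements to remove from A (in A, not in T): {9, 29, 34} → 3 removals
Elements to add to A (in T, not in A): {15} → 1 additions
Total edits = 3 + 1 = 4

4


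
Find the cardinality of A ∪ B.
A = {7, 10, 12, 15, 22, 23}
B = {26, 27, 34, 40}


Set A = {7, 10, 12, 15, 22, 23}, |A| = 6
Set B = {26, 27, 34, 40}, |B| = 4
A ∩ B = {}, |A ∩ B| = 0
|A ∪ B| = |A| + |B| - |A ∩ B| = 6 + 4 - 0 = 10

10


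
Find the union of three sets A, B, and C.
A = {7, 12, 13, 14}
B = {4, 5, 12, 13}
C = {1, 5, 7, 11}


Set A = {7, 12, 13, 14}
Set B = {4, 5, 12, 13}
Set C = {1, 5, 7, 11}
First, A ∪ B = {4, 5, 7, 12, 13, 14}
Then, (A ∪ B) ∪ C = {1, 4, 5, 7, 11, 12, 13, 14}

{1, 4, 5, 7, 11, 12, 13, 14}


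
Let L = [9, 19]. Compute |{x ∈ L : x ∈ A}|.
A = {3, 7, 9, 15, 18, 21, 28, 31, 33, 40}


Set A = {3, 7, 9, 15, 18, 21, 28, 31, 33, 40}
Candidates: [9, 19]
Check each candidate:
9 ∈ A, 19 ∉ A
Count of candidates in A: 1

1


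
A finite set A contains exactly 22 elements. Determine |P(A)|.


The set has 22 elements.
The power set contains all possible subsets.
|P(A)| = 2^|A| = 2^22 = 4194304

4194304


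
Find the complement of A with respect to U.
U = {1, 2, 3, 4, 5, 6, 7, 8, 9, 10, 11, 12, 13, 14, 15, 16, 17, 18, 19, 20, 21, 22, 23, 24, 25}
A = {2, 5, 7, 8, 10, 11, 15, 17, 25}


Universal set U = {1, 2, 3, 4, 5, 6, 7, 8, 9, 10, 11, 12, 13, 14, 15, 16, 17, 18, 19, 20, 21, 22, 23, 24, 25}
Set A = {2, 5, 7, 8, 10, 11, 15, 17, 25}
A' = U \ A = elements in U but not in A
Checking each element of U:
1 (not in A, include), 2 (in A, exclude), 3 (not in A, include), 4 (not in A, include), 5 (in A, exclude), 6 (not in A, include), 7 (in A, exclude), 8 (in A, exclude), 9 (not in A, include), 10 (in A, exclude), 11 (in A, exclude), 12 (not in A, include), 13 (not in A, include), 14 (not in A, include), 15 (in A, exclude), 16 (not in A, include), 17 (in A, exclude), 18 (not in A, include), 19 (not in A, include), 20 (not in A, include), 21 (not in A, include), 22 (not in A, include), 23 (not in A, include), 24 (not in A, include), 25 (in A, exclude)
A' = {1, 3, 4, 6, 9, 12, 13, 14, 16, 18, 19, 20, 21, 22, 23, 24}

{1, 3, 4, 6, 9, 12, 13, 14, 16, 18, 19, 20, 21, 22, 23, 24}


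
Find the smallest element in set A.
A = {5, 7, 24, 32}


Set A = {5, 7, 24, 32}
Elements in ascending order: 5, 7, 24, 32
The smallest element is 5.

5


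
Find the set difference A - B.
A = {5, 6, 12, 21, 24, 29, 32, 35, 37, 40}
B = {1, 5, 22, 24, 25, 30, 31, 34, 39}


Set A = {5, 6, 12, 21, 24, 29, 32, 35, 37, 40}
Set B = {1, 5, 22, 24, 25, 30, 31, 34, 39}
A \ B includes elements in A that are not in B.
Check each element of A:
5 (in B, remove), 6 (not in B, keep), 12 (not in B, keep), 21 (not in B, keep), 24 (in B, remove), 29 (not in B, keep), 32 (not in B, keep), 35 (not in B, keep), 37 (not in B, keep), 40 (not in B, keep)
A \ B = {6, 12, 21, 29, 32, 35, 37, 40}

{6, 12, 21, 29, 32, 35, 37, 40}


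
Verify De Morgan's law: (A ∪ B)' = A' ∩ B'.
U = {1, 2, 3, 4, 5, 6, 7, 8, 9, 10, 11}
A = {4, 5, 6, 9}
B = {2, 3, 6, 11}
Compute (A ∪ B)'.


U = {1, 2, 3, 4, 5, 6, 7, 8, 9, 10, 11}
A = {4, 5, 6, 9}, B = {2, 3, 6, 11}
A ∪ B = {2, 3, 4, 5, 6, 9, 11}
(A ∪ B)' = U \ (A ∪ B) = {1, 7, 8, 10}
Verification via A' ∩ B': A' = {1, 2, 3, 7, 8, 10, 11}, B' = {1, 4, 5, 7, 8, 9, 10}
A' ∩ B' = {1, 7, 8, 10} ✓

{1, 7, 8, 10}


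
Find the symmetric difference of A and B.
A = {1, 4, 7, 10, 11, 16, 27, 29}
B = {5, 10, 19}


Set A = {1, 4, 7, 10, 11, 16, 27, 29}
Set B = {5, 10, 19}
A △ B = (A \ B) ∪ (B \ A)
Elements in A but not B: {1, 4, 7, 11, 16, 27, 29}
Elements in B but not A: {5, 19}
A △ B = {1, 4, 5, 7, 11, 16, 19, 27, 29}

{1, 4, 5, 7, 11, 16, 19, 27, 29}


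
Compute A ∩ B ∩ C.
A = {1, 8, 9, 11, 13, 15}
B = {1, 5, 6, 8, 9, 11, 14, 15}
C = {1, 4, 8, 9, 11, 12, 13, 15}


Set A = {1, 8, 9, 11, 13, 15}
Set B = {1, 5, 6, 8, 9, 11, 14, 15}
Set C = {1, 4, 8, 9, 11, 12, 13, 15}
First, A ∩ B = {1, 8, 9, 11, 15}
Then, (A ∩ B) ∩ C = {1, 8, 9, 11, 15}

{1, 8, 9, 11, 15}


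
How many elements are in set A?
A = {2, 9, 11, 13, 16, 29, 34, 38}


Set A = {2, 9, 11, 13, 16, 29, 34, 38}
Listing elements: 2, 9, 11, 13, 16, 29, 34, 38
Counting: 8 elements
|A| = 8

8


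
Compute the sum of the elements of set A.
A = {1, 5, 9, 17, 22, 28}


Set A = {1, 5, 9, 17, 22, 28}
Sum = 1 + 5 + 9 + 17 + 22 + 28 = 82

82


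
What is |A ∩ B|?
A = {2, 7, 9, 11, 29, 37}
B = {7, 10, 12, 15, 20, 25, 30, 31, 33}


Set A = {2, 7, 9, 11, 29, 37}
Set B = {7, 10, 12, 15, 20, 25, 30, 31, 33}
A ∩ B = {7}
|A ∩ B| = 1

1


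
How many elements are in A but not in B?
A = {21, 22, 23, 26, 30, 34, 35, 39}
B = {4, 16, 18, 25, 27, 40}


Set A = {21, 22, 23, 26, 30, 34, 35, 39}
Set B = {4, 16, 18, 25, 27, 40}
A \ B = {21, 22, 23, 26, 30, 34, 35, 39}
|A \ B| = 8

8


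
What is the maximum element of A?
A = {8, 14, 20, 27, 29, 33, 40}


Set A = {8, 14, 20, 27, 29, 33, 40}
Elements in ascending order: 8, 14, 20, 27, 29, 33, 40
The largest element is 40.

40


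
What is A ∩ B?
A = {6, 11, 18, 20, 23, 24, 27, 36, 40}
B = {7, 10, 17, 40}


Set A = {6, 11, 18, 20, 23, 24, 27, 36, 40}
Set B = {7, 10, 17, 40}
A ∩ B includes only elements in both sets.
Check each element of A against B:
6 ✗, 11 ✗, 18 ✗, 20 ✗, 23 ✗, 24 ✗, 27 ✗, 36 ✗, 40 ✓
A ∩ B = {40}

{40}


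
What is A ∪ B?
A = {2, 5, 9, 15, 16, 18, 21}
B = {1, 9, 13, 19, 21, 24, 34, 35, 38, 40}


Set A = {2, 5, 9, 15, 16, 18, 21}
Set B = {1, 9, 13, 19, 21, 24, 34, 35, 38, 40}
A ∪ B includes all elements in either set.
Elements from A: {2, 5, 9, 15, 16, 18, 21}
Elements from B not already included: {1, 13, 19, 24, 34, 35, 38, 40}
A ∪ B = {1, 2, 5, 9, 13, 15, 16, 18, 19, 21, 24, 34, 35, 38, 40}

{1, 2, 5, 9, 13, 15, 16, 18, 19, 21, 24, 34, 35, 38, 40}


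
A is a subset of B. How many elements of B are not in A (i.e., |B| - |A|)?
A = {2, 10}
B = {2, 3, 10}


Set A = {2, 10}, |A| = 2
Set B = {2, 3, 10}, |B| = 3
Since A ⊆ B: B \ A = {3}
|B| - |A| = 3 - 2 = 1

1


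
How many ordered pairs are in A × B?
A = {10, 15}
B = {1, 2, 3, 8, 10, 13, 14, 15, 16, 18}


Set A = {10, 15} has 2 elements.
Set B = {1, 2, 3, 8, 10, 13, 14, 15, 16, 18} has 10 elements.
|A × B| = |A| × |B| = 2 × 10 = 20

20


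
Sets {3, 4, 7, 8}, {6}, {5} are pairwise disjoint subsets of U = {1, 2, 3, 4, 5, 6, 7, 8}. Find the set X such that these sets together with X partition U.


U = {1, 2, 3, 4, 5, 6, 7, 8}
Shown blocks: {3, 4, 7, 8}, {6}, {5}
A partition's blocks are pairwise disjoint and cover U, so the missing block = U \ (union of shown blocks).
Union of shown blocks: {3, 4, 5, 6, 7, 8}
Missing block = U \ (union) = {1, 2}

{1, 2}


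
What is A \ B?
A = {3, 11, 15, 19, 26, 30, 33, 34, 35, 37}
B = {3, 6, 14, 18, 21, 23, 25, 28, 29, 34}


Set A = {3, 11, 15, 19, 26, 30, 33, 34, 35, 37}
Set B = {3, 6, 14, 18, 21, 23, 25, 28, 29, 34}
A \ B includes elements in A that are not in B.
Check each element of A:
3 (in B, remove), 11 (not in B, keep), 15 (not in B, keep), 19 (not in B, keep), 26 (not in B, keep), 30 (not in B, keep), 33 (not in B, keep), 34 (in B, remove), 35 (not in B, keep), 37 (not in B, keep)
A \ B = {11, 15, 19, 26, 30, 33, 35, 37}

{11, 15, 19, 26, 30, 33, 35, 37}


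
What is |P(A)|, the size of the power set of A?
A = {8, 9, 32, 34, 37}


Set A = {8, 9, 32, 34, 37}
|A| = 5
The power set P(A) contains all subsets of A.
|P(A)| = 2^|A| = 2^5 = 32

32


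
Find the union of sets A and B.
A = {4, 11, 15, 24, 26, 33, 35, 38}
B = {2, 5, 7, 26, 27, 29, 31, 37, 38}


Set A = {4, 11, 15, 24, 26, 33, 35, 38}
Set B = {2, 5, 7, 26, 27, 29, 31, 37, 38}
A ∪ B includes all elements in either set.
Elements from A: {4, 11, 15, 24, 26, 33, 35, 38}
Elements from B not already included: {2, 5, 7, 27, 29, 31, 37}
A ∪ B = {2, 4, 5, 7, 11, 15, 24, 26, 27, 29, 31, 33, 35, 37, 38}

{2, 4, 5, 7, 11, 15, 24, 26, 27, 29, 31, 33, 35, 37, 38}


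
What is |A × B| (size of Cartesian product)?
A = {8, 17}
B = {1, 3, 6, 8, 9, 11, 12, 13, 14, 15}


Set A = {8, 17} has 2 elements.
Set B = {1, 3, 6, 8, 9, 11, 12, 13, 14, 15} has 10 elements.
|A × B| = |A| × |B| = 2 × 10 = 20

20


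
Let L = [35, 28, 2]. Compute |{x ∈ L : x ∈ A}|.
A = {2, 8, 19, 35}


Set A = {2, 8, 19, 35}
Candidates: [35, 28, 2]
Check each candidate:
35 ∈ A, 28 ∉ A, 2 ∈ A
Count of candidates in A: 2

2


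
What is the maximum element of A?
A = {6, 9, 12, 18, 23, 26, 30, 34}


Set A = {6, 9, 12, 18, 23, 26, 30, 34}
Elements in ascending order: 6, 9, 12, 18, 23, 26, 30, 34
The largest element is 34.

34


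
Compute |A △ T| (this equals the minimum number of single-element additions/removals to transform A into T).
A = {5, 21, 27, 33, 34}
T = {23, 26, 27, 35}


Set A = {5, 21, 27, 33, 34}
Set T = {23, 26, 27, 35}
Elements to remove from A (in A, not in T): {5, 21, 33, 34} → 4 removals
Elements to add to A (in T, not in A): {23, 26, 35} → 3 additions
Total edits = 4 + 3 = 7

7


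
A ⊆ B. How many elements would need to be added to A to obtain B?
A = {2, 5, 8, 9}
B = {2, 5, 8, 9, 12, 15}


Set A = {2, 5, 8, 9}, |A| = 4
Set B = {2, 5, 8, 9, 12, 15}, |B| = 6
Since A ⊆ B: B \ A = {12, 15}
|B| - |A| = 6 - 4 = 2

2


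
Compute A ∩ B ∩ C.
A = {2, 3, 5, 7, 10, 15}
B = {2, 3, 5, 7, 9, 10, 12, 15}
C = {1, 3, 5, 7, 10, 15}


Set A = {2, 3, 5, 7, 10, 15}
Set B = {2, 3, 5, 7, 9, 10, 12, 15}
Set C = {1, 3, 5, 7, 10, 15}
First, A ∩ B = {2, 3, 5, 7, 10, 15}
Then, (A ∩ B) ∩ C = {3, 5, 7, 10, 15}

{3, 5, 7, 10, 15}


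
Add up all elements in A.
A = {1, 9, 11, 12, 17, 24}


Set A = {1, 9, 11, 12, 17, 24}
Sum = 1 + 9 + 11 + 12 + 17 + 24 = 74

74


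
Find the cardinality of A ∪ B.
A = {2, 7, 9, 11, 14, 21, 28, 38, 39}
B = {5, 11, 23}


Set A = {2, 7, 9, 11, 14, 21, 28, 38, 39}, |A| = 9
Set B = {5, 11, 23}, |B| = 3
A ∩ B = {11}, |A ∩ B| = 1
|A ∪ B| = |A| + |B| - |A ∩ B| = 9 + 3 - 1 = 11

11


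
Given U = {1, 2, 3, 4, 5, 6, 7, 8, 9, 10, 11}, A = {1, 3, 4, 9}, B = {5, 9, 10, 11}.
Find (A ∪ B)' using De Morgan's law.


U = {1, 2, 3, 4, 5, 6, 7, 8, 9, 10, 11}
A = {1, 3, 4, 9}, B = {5, 9, 10, 11}
A ∪ B = {1, 3, 4, 5, 9, 10, 11}
(A ∪ B)' = U \ (A ∪ B) = {2, 6, 7, 8}
Verification via A' ∩ B': A' = {2, 5, 6, 7, 8, 10, 11}, B' = {1, 2, 3, 4, 6, 7, 8}
A' ∩ B' = {2, 6, 7, 8} ✓

{2, 6, 7, 8}


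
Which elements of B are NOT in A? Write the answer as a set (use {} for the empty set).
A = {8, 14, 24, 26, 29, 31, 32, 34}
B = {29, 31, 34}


Set A = {8, 14, 24, 26, 29, 31, 32, 34}
Set B = {29, 31, 34}
Check each element of B against A:
29 ∈ A, 31 ∈ A, 34 ∈ A
Elements of B not in A: {}

{}


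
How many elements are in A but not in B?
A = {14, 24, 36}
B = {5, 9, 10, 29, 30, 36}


Set A = {14, 24, 36}
Set B = {5, 9, 10, 29, 30, 36}
A \ B = {14, 24}
|A \ B| = 2

2


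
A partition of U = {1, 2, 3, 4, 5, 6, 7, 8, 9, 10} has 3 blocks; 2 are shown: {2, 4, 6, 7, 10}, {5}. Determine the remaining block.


U = {1, 2, 3, 4, 5, 6, 7, 8, 9, 10}
Shown blocks: {2, 4, 6, 7, 10}, {5}
A partition's blocks are pairwise disjoint and cover U, so the missing block = U \ (union of shown blocks).
Union of shown blocks: {2, 4, 5, 6, 7, 10}
Missing block = U \ (union) = {1, 3, 8, 9}

{1, 3, 8, 9}


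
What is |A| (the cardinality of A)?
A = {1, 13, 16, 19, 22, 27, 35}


Set A = {1, 13, 16, 19, 22, 27, 35}
Listing elements: 1, 13, 16, 19, 22, 27, 35
Counting: 7 elements
|A| = 7

7


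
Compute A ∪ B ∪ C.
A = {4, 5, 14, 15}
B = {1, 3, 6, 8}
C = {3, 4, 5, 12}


Set A = {4, 5, 14, 15}
Set B = {1, 3, 6, 8}
Set C = {3, 4, 5, 12}
First, A ∪ B = {1, 3, 4, 5, 6, 8, 14, 15}
Then, (A ∪ B) ∪ C = {1, 3, 4, 5, 6, 8, 12, 14, 15}

{1, 3, 4, 5, 6, 8, 12, 14, 15}


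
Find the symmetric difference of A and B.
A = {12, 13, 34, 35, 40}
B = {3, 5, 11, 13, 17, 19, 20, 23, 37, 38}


Set A = {12, 13, 34, 35, 40}
Set B = {3, 5, 11, 13, 17, 19, 20, 23, 37, 38}
A △ B = (A \ B) ∪ (B \ A)
Elements in A but not B: {12, 34, 35, 40}
Elements in B but not A: {3, 5, 11, 17, 19, 20, 23, 37, 38}
A △ B = {3, 5, 11, 12, 17, 19, 20, 23, 34, 35, 37, 38, 40}

{3, 5, 11, 12, 17, 19, 20, 23, 34, 35, 37, 38, 40}


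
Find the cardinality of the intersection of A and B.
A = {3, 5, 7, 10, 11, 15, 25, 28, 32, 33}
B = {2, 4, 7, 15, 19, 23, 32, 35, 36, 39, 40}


Set A = {3, 5, 7, 10, 11, 15, 25, 28, 32, 33}
Set B = {2, 4, 7, 15, 19, 23, 32, 35, 36, 39, 40}
A ∩ B = {7, 15, 32}
|A ∩ B| = 3

3


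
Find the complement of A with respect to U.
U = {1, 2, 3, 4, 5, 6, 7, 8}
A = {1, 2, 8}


Universal set U = {1, 2, 3, 4, 5, 6, 7, 8}
Set A = {1, 2, 8}
A' = U \ A = elements in U but not in A
Checking each element of U:
1 (in A, exclude), 2 (in A, exclude), 3 (not in A, include), 4 (not in A, include), 5 (not in A, include), 6 (not in A, include), 7 (not in A, include), 8 (in A, exclude)
A' = {3, 4, 5, 6, 7}

{3, 4, 5, 6, 7}


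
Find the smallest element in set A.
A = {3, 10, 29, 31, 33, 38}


Set A = {3, 10, 29, 31, 33, 38}
Elements in ascending order: 3, 10, 29, 31, 33, 38
The smallest element is 3.

3


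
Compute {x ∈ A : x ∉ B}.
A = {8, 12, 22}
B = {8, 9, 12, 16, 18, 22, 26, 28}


Set A = {8, 12, 22}
Set B = {8, 9, 12, 16, 18, 22, 26, 28}
Check each element of A against B:
8 ∈ B, 12 ∈ B, 22 ∈ B
Elements of A not in B: {}

{}


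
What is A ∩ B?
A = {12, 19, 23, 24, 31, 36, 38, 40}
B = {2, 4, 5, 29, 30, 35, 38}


Set A = {12, 19, 23, 24, 31, 36, 38, 40}
Set B = {2, 4, 5, 29, 30, 35, 38}
A ∩ B includes only elements in both sets.
Check each element of A against B:
12 ✗, 19 ✗, 23 ✗, 24 ✗, 31 ✗, 36 ✗, 38 ✓, 40 ✗
A ∩ B = {38}

{38}


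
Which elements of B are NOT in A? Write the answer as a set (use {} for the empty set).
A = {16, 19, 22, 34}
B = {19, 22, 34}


Set A = {16, 19, 22, 34}
Set B = {19, 22, 34}
Check each element of B against A:
19 ∈ A, 22 ∈ A, 34 ∈ A
Elements of B not in A: {}

{}


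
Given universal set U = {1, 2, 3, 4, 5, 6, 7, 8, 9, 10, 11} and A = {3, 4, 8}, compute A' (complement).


Universal set U = {1, 2, 3, 4, 5, 6, 7, 8, 9, 10, 11}
Set A = {3, 4, 8}
A' = U \ A = elements in U but not in A
Checking each element of U:
1 (not in A, include), 2 (not in A, include), 3 (in A, exclude), 4 (in A, exclude), 5 (not in A, include), 6 (not in A, include), 7 (not in A, include), 8 (in A, exclude), 9 (not in A, include), 10 (not in A, include), 11 (not in A, include)
A' = {1, 2, 5, 6, 7, 9, 10, 11}

{1, 2, 5, 6, 7, 9, 10, 11}


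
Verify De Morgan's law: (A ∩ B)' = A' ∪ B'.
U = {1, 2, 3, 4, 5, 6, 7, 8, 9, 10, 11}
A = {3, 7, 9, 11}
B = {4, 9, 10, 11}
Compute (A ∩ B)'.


U = {1, 2, 3, 4, 5, 6, 7, 8, 9, 10, 11}
A = {3, 7, 9, 11}, B = {4, 9, 10, 11}
A ∩ B = {9, 11}
(A ∩ B)' = U \ (A ∩ B) = {1, 2, 3, 4, 5, 6, 7, 8, 10}
Verification via A' ∪ B': A' = {1, 2, 4, 5, 6, 8, 10}, B' = {1, 2, 3, 5, 6, 7, 8}
A' ∪ B' = {1, 2, 3, 4, 5, 6, 7, 8, 10} ✓

{1, 2, 3, 4, 5, 6, 7, 8, 10}


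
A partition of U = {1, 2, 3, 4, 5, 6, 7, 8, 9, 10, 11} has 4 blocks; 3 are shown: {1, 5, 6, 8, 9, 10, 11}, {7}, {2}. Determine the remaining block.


U = {1, 2, 3, 4, 5, 6, 7, 8, 9, 10, 11}
Shown blocks: {1, 5, 6, 8, 9, 10, 11}, {7}, {2}
A partition's blocks are pairwise disjoint and cover U, so the missing block = U \ (union of shown blocks).
Union of shown blocks: {1, 2, 5, 6, 7, 8, 9, 10, 11}
Missing block = U \ (union) = {3, 4}

{3, 4}


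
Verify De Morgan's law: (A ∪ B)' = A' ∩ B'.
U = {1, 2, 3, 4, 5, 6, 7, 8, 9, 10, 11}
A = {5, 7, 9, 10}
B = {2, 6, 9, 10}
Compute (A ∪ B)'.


U = {1, 2, 3, 4, 5, 6, 7, 8, 9, 10, 11}
A = {5, 7, 9, 10}, B = {2, 6, 9, 10}
A ∪ B = {2, 5, 6, 7, 9, 10}
(A ∪ B)' = U \ (A ∪ B) = {1, 3, 4, 8, 11}
Verification via A' ∩ B': A' = {1, 2, 3, 4, 6, 8, 11}, B' = {1, 3, 4, 5, 7, 8, 11}
A' ∩ B' = {1, 3, 4, 8, 11} ✓

{1, 3, 4, 8, 11}


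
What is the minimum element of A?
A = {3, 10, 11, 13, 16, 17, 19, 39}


Set A = {3, 10, 11, 13, 16, 17, 19, 39}
Elements in ascending order: 3, 10, 11, 13, 16, 17, 19, 39
The smallest element is 3.

3


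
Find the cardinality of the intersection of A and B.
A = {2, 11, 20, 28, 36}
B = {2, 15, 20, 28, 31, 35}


Set A = {2, 11, 20, 28, 36}
Set B = {2, 15, 20, 28, 31, 35}
A ∩ B = {2, 20, 28}
|A ∩ B| = 3

3


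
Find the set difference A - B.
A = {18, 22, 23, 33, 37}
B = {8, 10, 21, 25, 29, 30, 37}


Set A = {18, 22, 23, 33, 37}
Set B = {8, 10, 21, 25, 29, 30, 37}
A \ B includes elements in A that are not in B.
Check each element of A:
18 (not in B, keep), 22 (not in B, keep), 23 (not in B, keep), 33 (not in B, keep), 37 (in B, remove)
A \ B = {18, 22, 23, 33}

{18, 22, 23, 33}


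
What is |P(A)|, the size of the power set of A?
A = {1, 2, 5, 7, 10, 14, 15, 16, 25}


Set A = {1, 2, 5, 7, 10, 14, 15, 16, 25}
|A| = 9
The power set P(A) contains all subsets of A.
|P(A)| = 2^|A| = 2^9 = 512

512


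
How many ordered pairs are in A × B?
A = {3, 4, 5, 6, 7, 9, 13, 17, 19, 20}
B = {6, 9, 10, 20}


Set A = {3, 4, 5, 6, 7, 9, 13, 17, 19, 20} has 10 elements.
Set B = {6, 9, 10, 20} has 4 elements.
|A × B| = |A| × |B| = 10 × 4 = 40

40


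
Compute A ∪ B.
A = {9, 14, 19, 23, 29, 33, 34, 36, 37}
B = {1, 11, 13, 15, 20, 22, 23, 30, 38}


Set A = {9, 14, 19, 23, 29, 33, 34, 36, 37}
Set B = {1, 11, 13, 15, 20, 22, 23, 30, 38}
A ∪ B includes all elements in either set.
Elements from A: {9, 14, 19, 23, 29, 33, 34, 36, 37}
Elements from B not already included: {1, 11, 13, 15, 20, 22, 30, 38}
A ∪ B = {1, 9, 11, 13, 14, 15, 19, 20, 22, 23, 29, 30, 33, 34, 36, 37, 38}

{1, 9, 11, 13, 14, 15, 19, 20, 22, 23, 29, 30, 33, 34, 36, 37, 38}


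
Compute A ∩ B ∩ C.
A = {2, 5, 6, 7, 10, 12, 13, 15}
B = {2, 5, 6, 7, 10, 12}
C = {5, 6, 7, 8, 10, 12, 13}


Set A = {2, 5, 6, 7, 10, 12, 13, 15}
Set B = {2, 5, 6, 7, 10, 12}
Set C = {5, 6, 7, 8, 10, 12, 13}
First, A ∩ B = {2, 5, 6, 7, 10, 12}
Then, (A ∩ B) ∩ C = {5, 6, 7, 10, 12}

{5, 6, 7, 10, 12}


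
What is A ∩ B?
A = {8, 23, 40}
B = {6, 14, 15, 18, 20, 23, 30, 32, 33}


Set A = {8, 23, 40}
Set B = {6, 14, 15, 18, 20, 23, 30, 32, 33}
A ∩ B includes only elements in both sets.
Check each element of A against B:
8 ✗, 23 ✓, 40 ✗
A ∩ B = {23}

{23}


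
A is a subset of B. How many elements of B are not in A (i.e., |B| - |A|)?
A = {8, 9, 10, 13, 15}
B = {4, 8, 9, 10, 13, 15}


Set A = {8, 9, 10, 13, 15}, |A| = 5
Set B = {4, 8, 9, 10, 13, 15}, |B| = 6
Since A ⊆ B: B \ A = {4}
|B| - |A| = 6 - 5 = 1

1


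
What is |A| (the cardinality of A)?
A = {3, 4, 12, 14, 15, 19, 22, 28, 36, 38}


Set A = {3, 4, 12, 14, 15, 19, 22, 28, 36, 38}
Listing elements: 3, 4, 12, 14, 15, 19, 22, 28, 36, 38
Counting: 10 elements
|A| = 10

10


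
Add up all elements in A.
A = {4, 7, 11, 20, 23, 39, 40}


Set A = {4, 7, 11, 20, 23, 39, 40}
Sum = 4 + 7 + 11 + 20 + 23 + 39 + 40 = 144

144


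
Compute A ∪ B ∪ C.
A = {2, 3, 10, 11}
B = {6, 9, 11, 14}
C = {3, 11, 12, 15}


Set A = {2, 3, 10, 11}
Set B = {6, 9, 11, 14}
Set C = {3, 11, 12, 15}
First, A ∪ B = {2, 3, 6, 9, 10, 11, 14}
Then, (A ∪ B) ∪ C = {2, 3, 6, 9, 10, 11, 12, 14, 15}

{2, 3, 6, 9, 10, 11, 12, 14, 15}


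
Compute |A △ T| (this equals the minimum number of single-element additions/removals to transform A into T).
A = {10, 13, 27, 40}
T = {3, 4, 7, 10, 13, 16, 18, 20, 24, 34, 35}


Set A = {10, 13, 27, 40}
Set T = {3, 4, 7, 10, 13, 16, 18, 20, 24, 34, 35}
Elements to remove from A (in A, not in T): {27, 40} → 2 removals
Elements to add to A (in T, not in A): {3, 4, 7, 16, 18, 20, 24, 34, 35} → 9 additions
Total edits = 2 + 9 = 11

11


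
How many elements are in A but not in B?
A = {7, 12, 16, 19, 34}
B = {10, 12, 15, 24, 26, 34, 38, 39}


Set A = {7, 12, 16, 19, 34}
Set B = {10, 12, 15, 24, 26, 34, 38, 39}
A \ B = {7, 16, 19}
|A \ B| = 3

3


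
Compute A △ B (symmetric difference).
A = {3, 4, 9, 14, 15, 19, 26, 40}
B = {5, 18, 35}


Set A = {3, 4, 9, 14, 15, 19, 26, 40}
Set B = {5, 18, 35}
A △ B = (A \ B) ∪ (B \ A)
Elements in A but not B: {3, 4, 9, 14, 15, 19, 26, 40}
Elements in B but not A: {5, 18, 35}
A △ B = {3, 4, 5, 9, 14, 15, 18, 19, 26, 35, 40}

{3, 4, 5, 9, 14, 15, 18, 19, 26, 35, 40}


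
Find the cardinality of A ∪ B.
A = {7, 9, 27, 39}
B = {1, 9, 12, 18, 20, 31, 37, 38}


Set A = {7, 9, 27, 39}, |A| = 4
Set B = {1, 9, 12, 18, 20, 31, 37, 38}, |B| = 8
A ∩ B = {9}, |A ∩ B| = 1
|A ∪ B| = |A| + |B| - |A ∩ B| = 4 + 8 - 1 = 11

11


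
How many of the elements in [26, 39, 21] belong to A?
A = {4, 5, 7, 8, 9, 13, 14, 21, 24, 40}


Set A = {4, 5, 7, 8, 9, 13, 14, 21, 24, 40}
Candidates: [26, 39, 21]
Check each candidate:
26 ∉ A, 39 ∉ A, 21 ∈ A
Count of candidates in A: 1

1


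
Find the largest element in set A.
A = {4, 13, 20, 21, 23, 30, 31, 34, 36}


Set A = {4, 13, 20, 21, 23, 30, 31, 34, 36}
Elements in ascending order: 4, 13, 20, 21, 23, 30, 31, 34, 36
The largest element is 36.

36


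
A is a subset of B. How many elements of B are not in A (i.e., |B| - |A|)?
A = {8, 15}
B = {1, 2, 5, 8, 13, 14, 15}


Set A = {8, 15}, |A| = 2
Set B = {1, 2, 5, 8, 13, 14, 15}, |B| = 7
Since A ⊆ B: B \ A = {1, 2, 5, 13, 14}
|B| - |A| = 7 - 2 = 5

5


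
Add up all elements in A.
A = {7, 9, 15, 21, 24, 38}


Set A = {7, 9, 15, 21, 24, 38}
Sum = 7 + 9 + 15 + 21 + 24 + 38 = 114

114


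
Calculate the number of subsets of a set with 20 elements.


The set has 20 elements.
The power set contains all possible subsets.
|P(A)| = 2^|A| = 2^20 = 1048576

1048576


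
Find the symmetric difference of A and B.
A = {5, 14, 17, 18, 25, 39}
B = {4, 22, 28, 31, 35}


Set A = {5, 14, 17, 18, 25, 39}
Set B = {4, 22, 28, 31, 35}
A △ B = (A \ B) ∪ (B \ A)
Elements in A but not B: {5, 14, 17, 18, 25, 39}
Elements in B but not A: {4, 22, 28, 31, 35}
A △ B = {4, 5, 14, 17, 18, 22, 25, 28, 31, 35, 39}

{4, 5, 14, 17, 18, 22, 25, 28, 31, 35, 39}


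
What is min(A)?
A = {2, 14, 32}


Set A = {2, 14, 32}
Elements in ascending order: 2, 14, 32
The smallest element is 2.

2


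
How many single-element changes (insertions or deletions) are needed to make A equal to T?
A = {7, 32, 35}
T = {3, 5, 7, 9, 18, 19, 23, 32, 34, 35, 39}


Set A = {7, 32, 35}
Set T = {3, 5, 7, 9, 18, 19, 23, 32, 34, 35, 39}
Elements to remove from A (in A, not in T): {} → 0 removals
Elements to add to A (in T, not in A): {3, 5, 9, 18, 19, 23, 34, 39} → 8 additions
Total edits = 0 + 8 = 8

8


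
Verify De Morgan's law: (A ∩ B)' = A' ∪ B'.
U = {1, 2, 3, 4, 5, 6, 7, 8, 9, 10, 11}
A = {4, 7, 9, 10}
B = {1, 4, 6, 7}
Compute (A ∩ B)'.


U = {1, 2, 3, 4, 5, 6, 7, 8, 9, 10, 11}
A = {4, 7, 9, 10}, B = {1, 4, 6, 7}
A ∩ B = {4, 7}
(A ∩ B)' = U \ (A ∩ B) = {1, 2, 3, 5, 6, 8, 9, 10, 11}
Verification via A' ∪ B': A' = {1, 2, 3, 5, 6, 8, 11}, B' = {2, 3, 5, 8, 9, 10, 11}
A' ∪ B' = {1, 2, 3, 5, 6, 8, 9, 10, 11} ✓

{1, 2, 3, 5, 6, 8, 9, 10, 11}


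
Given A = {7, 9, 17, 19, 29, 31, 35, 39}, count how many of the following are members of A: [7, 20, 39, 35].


Set A = {7, 9, 17, 19, 29, 31, 35, 39}
Candidates: [7, 20, 39, 35]
Check each candidate:
7 ∈ A, 20 ∉ A, 39 ∈ A, 35 ∈ A
Count of candidates in A: 3

3


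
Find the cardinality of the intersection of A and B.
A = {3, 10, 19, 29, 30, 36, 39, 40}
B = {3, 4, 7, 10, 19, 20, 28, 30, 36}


Set A = {3, 10, 19, 29, 30, 36, 39, 40}
Set B = {3, 4, 7, 10, 19, 20, 28, 30, 36}
A ∩ B = {3, 10, 19, 30, 36}
|A ∩ B| = 5

5


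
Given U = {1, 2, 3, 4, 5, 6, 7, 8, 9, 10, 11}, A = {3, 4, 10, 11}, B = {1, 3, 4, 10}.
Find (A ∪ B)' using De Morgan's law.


U = {1, 2, 3, 4, 5, 6, 7, 8, 9, 10, 11}
A = {3, 4, 10, 11}, B = {1, 3, 4, 10}
A ∪ B = {1, 3, 4, 10, 11}
(A ∪ B)' = U \ (A ∪ B) = {2, 5, 6, 7, 8, 9}
Verification via A' ∩ B': A' = {1, 2, 5, 6, 7, 8, 9}, B' = {2, 5, 6, 7, 8, 9, 11}
A' ∩ B' = {2, 5, 6, 7, 8, 9} ✓

{2, 5, 6, 7, 8, 9}


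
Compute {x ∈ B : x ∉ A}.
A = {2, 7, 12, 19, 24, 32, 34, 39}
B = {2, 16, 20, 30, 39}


Set A = {2, 7, 12, 19, 24, 32, 34, 39}
Set B = {2, 16, 20, 30, 39}
Check each element of B against A:
2 ∈ A, 16 ∉ A (include), 20 ∉ A (include), 30 ∉ A (include), 39 ∈ A
Elements of B not in A: {16, 20, 30}

{16, 20, 30}


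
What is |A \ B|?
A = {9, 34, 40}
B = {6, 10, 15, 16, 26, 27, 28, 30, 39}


Set A = {9, 34, 40}
Set B = {6, 10, 15, 16, 26, 27, 28, 30, 39}
A \ B = {9, 34, 40}
|A \ B| = 3

3


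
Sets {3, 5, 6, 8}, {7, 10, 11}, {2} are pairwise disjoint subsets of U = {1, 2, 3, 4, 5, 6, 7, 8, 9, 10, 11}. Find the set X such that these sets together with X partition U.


U = {1, 2, 3, 4, 5, 6, 7, 8, 9, 10, 11}
Shown blocks: {3, 5, 6, 8}, {7, 10, 11}, {2}
A partition's blocks are pairwise disjoint and cover U, so the missing block = U \ (union of shown blocks).
Union of shown blocks: {2, 3, 5, 6, 7, 8, 10, 11}
Missing block = U \ (union) = {1, 4, 9}

{1, 4, 9}


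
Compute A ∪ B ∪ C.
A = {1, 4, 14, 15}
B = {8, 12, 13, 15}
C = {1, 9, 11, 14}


Set A = {1, 4, 14, 15}
Set B = {8, 12, 13, 15}
Set C = {1, 9, 11, 14}
First, A ∪ B = {1, 4, 8, 12, 13, 14, 15}
Then, (A ∪ B) ∪ C = {1, 4, 8, 9, 11, 12, 13, 14, 15}

{1, 4, 8, 9, 11, 12, 13, 14, 15}


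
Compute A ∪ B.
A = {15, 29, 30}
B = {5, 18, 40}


Set A = {15, 29, 30}
Set B = {5, 18, 40}
A ∪ B includes all elements in either set.
Elements from A: {15, 29, 30}
Elements from B not already included: {5, 18, 40}
A ∪ B = {5, 15, 18, 29, 30, 40}

{5, 15, 18, 29, 30, 40}
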